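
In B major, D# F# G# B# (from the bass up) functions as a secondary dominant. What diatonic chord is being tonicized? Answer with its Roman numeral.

ii

The chord is a dominant seventh chord on G#.
A dominant resolves down a perfect fifth: G# → C#. In B major, C# is scale degree 2, i.e. ii.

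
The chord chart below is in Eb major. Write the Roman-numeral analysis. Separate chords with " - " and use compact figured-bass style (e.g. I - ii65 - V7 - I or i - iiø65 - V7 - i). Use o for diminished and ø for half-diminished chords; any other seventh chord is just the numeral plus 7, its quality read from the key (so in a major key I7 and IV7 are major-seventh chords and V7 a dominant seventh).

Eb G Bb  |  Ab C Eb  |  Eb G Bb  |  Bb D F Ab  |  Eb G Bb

I - IV - I - V7 - I

Eb-G-Bb: root Eb is the tonic; major triad there is I.
Ab-C-Eb: major triad on Ab = scale degree 4 → IV.
Eb-G-Bb: major triad on Eb = scale degree 1 → I.
Bb-D-F-Ab has root Bb, degree 5 in Eb major, so V7.
Eb-G-Bb has root Eb, degree 1 in Eb major, so I.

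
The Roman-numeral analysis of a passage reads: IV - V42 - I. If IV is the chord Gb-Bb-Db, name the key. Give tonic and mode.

Db major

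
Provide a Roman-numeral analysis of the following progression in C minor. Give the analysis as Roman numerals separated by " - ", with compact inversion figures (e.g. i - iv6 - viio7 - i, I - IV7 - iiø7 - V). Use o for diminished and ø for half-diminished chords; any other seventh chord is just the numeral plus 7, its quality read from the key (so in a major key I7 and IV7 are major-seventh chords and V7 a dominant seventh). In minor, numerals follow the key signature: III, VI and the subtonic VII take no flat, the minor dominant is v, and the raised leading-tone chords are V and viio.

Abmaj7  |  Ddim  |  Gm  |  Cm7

Abmaj7: root Ab is the submediant; major seventh chord there is VI7.
Ddim has root D, degree 2 in C minor, so iio.
Gm: root G is the dominant; minor triad there is v.
Cm7: minor seventh chord on C = scale degree 1 → i7.

VI7 - iio - v - i7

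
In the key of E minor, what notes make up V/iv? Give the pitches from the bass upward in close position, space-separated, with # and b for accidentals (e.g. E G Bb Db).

E G# B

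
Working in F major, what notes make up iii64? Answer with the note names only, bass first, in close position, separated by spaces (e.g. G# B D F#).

E A C

In F major, the mediant is A, and the diatonic chord built there is a minor triad.
That chord is spelled A-C-E.
The figured bass 64 indicates second inversion, placing the fifth (E) in the bass: E-A-C.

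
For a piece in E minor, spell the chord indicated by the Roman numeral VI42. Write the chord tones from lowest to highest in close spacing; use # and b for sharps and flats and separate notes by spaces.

The numeral's case and figure indicate a major seventh chord. In E minor its root, the submediant, is C.
That chord is spelled C-E-G-B.
With the 42 figure the chord is in third inversion; from the bass B upward in close position it reads B-C-E-G.

B C E G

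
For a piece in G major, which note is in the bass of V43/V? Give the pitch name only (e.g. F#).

E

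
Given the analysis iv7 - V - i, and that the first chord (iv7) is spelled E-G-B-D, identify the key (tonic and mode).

The chord Em7 is a minor seventh chord rooted on E; its label is iv7.
iv7 on E implies E is the subdominant; that puts the tonic at B, and the lowercase numeral fits minor mode.

B minor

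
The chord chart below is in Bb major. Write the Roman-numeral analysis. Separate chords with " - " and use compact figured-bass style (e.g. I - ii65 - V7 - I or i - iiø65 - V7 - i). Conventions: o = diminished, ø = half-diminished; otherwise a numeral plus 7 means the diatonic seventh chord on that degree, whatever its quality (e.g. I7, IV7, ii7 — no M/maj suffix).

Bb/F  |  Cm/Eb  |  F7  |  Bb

Bb/F: root Bb is the tonic; major triad there is I64.
Cm/Eb: minor triad on C = scale degree 2 → ii6.
F7: root F is the dominant; dominant seventh chord there is V7.
Bb has root Bb, degree 1 in Bb major, so I.

I64 - ii6 - V7 - I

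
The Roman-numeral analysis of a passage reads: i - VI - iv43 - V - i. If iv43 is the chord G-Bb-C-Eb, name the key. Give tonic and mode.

G minor

The anchor chord is a minor seventh chord on C, labeled iv43.
If C is scale degree 4 and the mode makes that degree carry a minor seventh chord, the tonic is G and the mode is minor.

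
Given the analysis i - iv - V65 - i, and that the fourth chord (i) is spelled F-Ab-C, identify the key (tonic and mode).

F minor

i is given as F-Ab-C — a minor triad with root F.
If F is scale degree 1 and the mode makes that degree carry a minor triad, the tonic is F and the mode is minor.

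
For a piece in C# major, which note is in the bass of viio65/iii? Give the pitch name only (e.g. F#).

F##

The applied chord viio65/iii is rooted on D##: D##-F##-A#-C#.
The figure 65 means first inversion — the third is in the bass.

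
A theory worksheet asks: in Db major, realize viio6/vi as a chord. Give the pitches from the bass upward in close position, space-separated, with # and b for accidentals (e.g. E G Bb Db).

C Eb A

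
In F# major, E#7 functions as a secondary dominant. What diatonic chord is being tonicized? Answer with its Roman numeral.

The chord is a dominant seventh chord on E#.
A dominant resolves down a perfect fifth: E# → A#. In F# major, A# is scale degree 3, i.e. iii.

iii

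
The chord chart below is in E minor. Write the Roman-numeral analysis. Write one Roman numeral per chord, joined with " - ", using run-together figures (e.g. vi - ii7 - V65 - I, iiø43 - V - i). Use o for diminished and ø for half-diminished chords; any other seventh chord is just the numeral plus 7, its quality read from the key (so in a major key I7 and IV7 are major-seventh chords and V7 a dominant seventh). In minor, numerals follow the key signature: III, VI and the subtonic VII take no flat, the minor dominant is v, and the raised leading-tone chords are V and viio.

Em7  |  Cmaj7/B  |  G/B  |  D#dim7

i7 - VI42 - III6 - viio7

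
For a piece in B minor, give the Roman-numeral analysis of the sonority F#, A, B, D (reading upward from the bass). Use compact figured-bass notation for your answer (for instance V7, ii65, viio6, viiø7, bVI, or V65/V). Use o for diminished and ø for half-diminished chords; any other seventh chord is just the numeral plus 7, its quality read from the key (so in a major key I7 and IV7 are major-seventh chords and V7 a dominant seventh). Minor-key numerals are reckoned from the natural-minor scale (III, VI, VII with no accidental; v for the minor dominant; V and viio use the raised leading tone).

i43

Stacked in thirds the chord is B-D-F#-A: a minor seventh chord on B.
In B minor, B is the tonic; the diatonic minor seventh chord there is i7.
With F# in the bass the chord is in second inversion, so the figured bass is 43.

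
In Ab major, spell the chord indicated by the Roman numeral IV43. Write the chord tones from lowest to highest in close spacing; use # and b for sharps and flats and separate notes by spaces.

The numeral's case and figure indicate a major seventh chord. In Ab major its root, the fourth degree, is Db.
Stacking thirds from Db gives Db-F-Ab-C.
With the 43 figure the chord is in second inversion; from the bass Ab upward in close position it reads Ab-C-Db-F.

Ab C Db F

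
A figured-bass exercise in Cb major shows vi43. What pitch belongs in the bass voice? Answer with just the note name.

Eb

vi in Cb major has root Ab; the chord is Ab-Cb-Eb-Gb.
The figure 43 means second inversion — the fifth is in the bass.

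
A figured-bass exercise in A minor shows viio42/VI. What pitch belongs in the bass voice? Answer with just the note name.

Db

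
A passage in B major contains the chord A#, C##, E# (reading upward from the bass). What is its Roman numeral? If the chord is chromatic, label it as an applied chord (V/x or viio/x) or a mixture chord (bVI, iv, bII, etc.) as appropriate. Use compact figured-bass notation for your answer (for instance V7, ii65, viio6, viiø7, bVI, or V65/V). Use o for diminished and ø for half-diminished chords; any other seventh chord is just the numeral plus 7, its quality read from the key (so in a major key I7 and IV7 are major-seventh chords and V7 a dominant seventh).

V/iii

Stacked in thirds the chord is A#-C##-E#: a major triad on A#.
A# is not a diatonic chord root with this quality in B major, but it lies a perfect fifth above D# (iii), so the chord functions as an applied dominant of iii.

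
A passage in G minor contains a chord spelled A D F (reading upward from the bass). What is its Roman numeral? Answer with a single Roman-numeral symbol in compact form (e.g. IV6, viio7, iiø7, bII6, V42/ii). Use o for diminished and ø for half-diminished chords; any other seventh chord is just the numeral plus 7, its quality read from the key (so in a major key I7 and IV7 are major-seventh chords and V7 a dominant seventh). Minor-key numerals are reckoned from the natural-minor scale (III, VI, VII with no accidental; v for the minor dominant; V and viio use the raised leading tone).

The pitches D-F-A form a minor triad rooted on D.
D is scale degree 5 in G minor, and a minor triad on that degree is written v.
With A in the bass the chord is in second inversion, so the figured bass is 64.

v64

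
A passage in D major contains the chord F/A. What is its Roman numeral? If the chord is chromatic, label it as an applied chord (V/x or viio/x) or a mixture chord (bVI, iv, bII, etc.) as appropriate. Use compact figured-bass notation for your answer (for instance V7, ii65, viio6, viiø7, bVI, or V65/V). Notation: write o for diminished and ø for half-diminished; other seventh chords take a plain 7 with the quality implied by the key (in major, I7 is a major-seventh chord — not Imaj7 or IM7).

The pitches F-A-C form a major triad rooted on F.
F is the lowered third degree of D major (diatonic 3 would be F#). This is a major triad on the lowered third degree, borrowed from the parallel minor.
With A in the bass the chord is in first inversion, so the figured bass is 6.

bIII6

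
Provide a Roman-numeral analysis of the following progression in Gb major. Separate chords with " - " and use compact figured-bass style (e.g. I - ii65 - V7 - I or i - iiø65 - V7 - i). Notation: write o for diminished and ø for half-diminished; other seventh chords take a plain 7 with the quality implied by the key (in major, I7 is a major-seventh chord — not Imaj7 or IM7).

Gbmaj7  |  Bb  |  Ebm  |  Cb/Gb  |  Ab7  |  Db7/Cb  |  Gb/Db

I7 - V/vi - vi - IV64 - V7/V - V42 - I64

Gbmaj7 has root Gb, degree 1 in Gb major, so I7.
Bb: a major triad on Bb, the applied dominant of vi → V/vi.
Ebm has root Eb, degree 6 in Gb major, so vi.
Cb/Gb: major triad on Cb = scale degree 4 → IV64.
Ab7: chromatic; Ab is V of V, so V7/V.
Db7/Cb has root Db, degree 5 in Gb major, so V42.
Gb/Db has root Gb, degree 1 in Gb major, so I64.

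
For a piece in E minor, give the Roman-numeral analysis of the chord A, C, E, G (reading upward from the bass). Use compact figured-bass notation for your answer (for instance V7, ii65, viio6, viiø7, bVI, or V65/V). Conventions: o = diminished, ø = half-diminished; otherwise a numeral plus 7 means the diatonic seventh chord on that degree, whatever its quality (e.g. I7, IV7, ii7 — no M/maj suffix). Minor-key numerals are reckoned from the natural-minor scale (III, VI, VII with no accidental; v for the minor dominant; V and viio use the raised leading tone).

iv7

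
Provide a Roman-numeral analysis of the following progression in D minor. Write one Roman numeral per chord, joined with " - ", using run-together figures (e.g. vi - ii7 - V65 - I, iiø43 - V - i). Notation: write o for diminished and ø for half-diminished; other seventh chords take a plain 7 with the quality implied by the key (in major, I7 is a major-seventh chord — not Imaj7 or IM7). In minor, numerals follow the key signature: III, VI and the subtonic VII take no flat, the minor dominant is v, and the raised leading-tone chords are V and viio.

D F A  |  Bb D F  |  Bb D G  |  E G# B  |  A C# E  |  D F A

D-F-A has root D, degree 1 in D minor, so i.
Bb-D-F: major triad on Bb = scale degree 6 → VI.
Bb-D-G has root G, degree 4 in D minor, so iv6.
E-G#-B: chromatic; E is V of V, so V/V.
A-C#-E: root A is the dominant; major triad there is V.
D-F-A: minor triad on D = scale degree 1 → i.

i - VI - iv6 - V/V - V - i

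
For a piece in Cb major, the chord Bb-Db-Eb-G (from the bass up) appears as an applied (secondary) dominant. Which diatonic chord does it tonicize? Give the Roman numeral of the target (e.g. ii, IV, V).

The chord is a dominant seventh chord on Eb.
A dominant resolves down a perfect fifth: Eb → Ab. In Cb major, Ab is scale degree 6, i.e. vi.

vi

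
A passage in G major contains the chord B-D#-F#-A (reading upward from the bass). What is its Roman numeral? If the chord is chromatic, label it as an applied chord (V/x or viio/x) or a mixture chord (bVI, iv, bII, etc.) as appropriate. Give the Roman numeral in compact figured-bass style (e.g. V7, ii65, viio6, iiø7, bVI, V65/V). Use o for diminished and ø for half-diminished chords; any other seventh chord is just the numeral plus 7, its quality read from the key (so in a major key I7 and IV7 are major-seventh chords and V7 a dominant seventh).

V7/vi

Stacked in thirds the chord is B-D#-F#-A: a dominant seventh chord on B.
B is not a diatonic chord root with this quality in G major, but it lies a perfect fifth above E (vi), so the chord functions as an applied dominant of vi.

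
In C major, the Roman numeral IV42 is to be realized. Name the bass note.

E

IV in C major has root F; the chord is F-A-C-E.
The figure 42 means third inversion — the seventh is in the bass.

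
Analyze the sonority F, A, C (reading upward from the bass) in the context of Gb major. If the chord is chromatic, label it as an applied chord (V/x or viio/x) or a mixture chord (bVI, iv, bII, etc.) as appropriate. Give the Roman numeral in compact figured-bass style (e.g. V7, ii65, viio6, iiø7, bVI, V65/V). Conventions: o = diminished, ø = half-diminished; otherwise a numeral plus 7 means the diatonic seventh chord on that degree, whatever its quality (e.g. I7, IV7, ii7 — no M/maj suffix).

V/iii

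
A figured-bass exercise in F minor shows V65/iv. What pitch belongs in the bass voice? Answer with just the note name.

A

The applied chord V65/iv is rooted on F: F-A-C-Eb.
The figure 65 means first inversion — the third is in the bass.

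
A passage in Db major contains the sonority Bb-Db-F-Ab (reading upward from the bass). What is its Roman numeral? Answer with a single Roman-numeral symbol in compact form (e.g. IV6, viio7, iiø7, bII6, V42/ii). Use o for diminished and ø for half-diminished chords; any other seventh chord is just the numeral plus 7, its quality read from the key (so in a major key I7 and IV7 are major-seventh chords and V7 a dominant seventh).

vi7

The pitches Bb-Db-F-Ab form a minor seventh chord rooted on Bb.
Bb is scale degree 6 in Db major, and a minor seventh chord on that degree is written vi7.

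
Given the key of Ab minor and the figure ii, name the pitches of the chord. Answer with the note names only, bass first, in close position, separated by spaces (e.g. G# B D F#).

Bb Db F

ii is the minor supertonic, borrowed from the parallel major (the Dorian ii). In Ab minor that root is Bb.
So the chord is Bb-Db-F.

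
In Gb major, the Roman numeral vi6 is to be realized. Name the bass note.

vi in Gb major has root Eb; the chord is Eb-Gb-Bb.
The figure 6 means first inversion — the third is in the bass.

Gb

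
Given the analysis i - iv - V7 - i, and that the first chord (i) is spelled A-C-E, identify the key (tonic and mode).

The chord Am is a minor triad rooted on A; its label is i.
If A is scale degree 1 and the mode makes that degree carry a minor triad, the tonic is A and the mode is minor.

A minor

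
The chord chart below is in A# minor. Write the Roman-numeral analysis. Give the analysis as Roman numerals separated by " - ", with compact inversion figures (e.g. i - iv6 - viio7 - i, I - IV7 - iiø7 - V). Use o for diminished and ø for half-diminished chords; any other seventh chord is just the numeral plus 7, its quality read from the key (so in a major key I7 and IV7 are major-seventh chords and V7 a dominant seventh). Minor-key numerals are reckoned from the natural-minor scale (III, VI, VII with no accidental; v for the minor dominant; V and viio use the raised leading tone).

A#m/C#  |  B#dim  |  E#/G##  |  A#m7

A#m/C#: minor triad on A# = scale degree 1 → i6.
B#dim has root B#, degree 2 in A# minor, so iio.
E#/G## has root E#, degree 5 in A# minor, so V6.
A#m7: root A# is the tonic; minor seventh chord there is i7.

i6 - iio - V6 - i7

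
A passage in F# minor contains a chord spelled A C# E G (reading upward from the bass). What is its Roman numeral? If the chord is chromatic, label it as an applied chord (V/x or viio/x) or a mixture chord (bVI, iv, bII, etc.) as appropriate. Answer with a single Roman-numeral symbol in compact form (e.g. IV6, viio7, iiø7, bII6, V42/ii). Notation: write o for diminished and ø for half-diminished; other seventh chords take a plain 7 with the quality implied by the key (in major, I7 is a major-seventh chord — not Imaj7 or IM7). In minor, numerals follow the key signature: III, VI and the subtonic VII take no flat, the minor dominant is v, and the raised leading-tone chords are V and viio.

V7/VI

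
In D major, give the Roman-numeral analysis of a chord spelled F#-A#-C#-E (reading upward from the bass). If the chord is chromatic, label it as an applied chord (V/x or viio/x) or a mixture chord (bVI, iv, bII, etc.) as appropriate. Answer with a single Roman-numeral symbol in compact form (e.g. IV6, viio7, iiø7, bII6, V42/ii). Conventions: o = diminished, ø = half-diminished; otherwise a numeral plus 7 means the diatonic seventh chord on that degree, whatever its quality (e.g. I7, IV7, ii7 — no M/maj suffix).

V7/vi

Stacked in thirds the chord is F#-A#-C#-E: a dominant seventh chord on F#.
F# is not a diatonic chord root with this quality in D major, but it lies a perfect fifth above B (vi), so the chord functions as an applied dominant of vi.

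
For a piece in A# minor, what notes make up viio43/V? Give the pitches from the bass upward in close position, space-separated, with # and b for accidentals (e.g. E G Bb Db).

A# C# D## F##

viio43/V is a secondary leading-tone chord. The target V is E# in A# minor; the applied chord is rooted a semitone below, on D##.
Building a fully diminished seventh chord on D## gives D##-F##-A#-C#.
The figured bass 43 indicates second inversion, placing the fifth (A#) in the bass: A#-C#-D##-F##.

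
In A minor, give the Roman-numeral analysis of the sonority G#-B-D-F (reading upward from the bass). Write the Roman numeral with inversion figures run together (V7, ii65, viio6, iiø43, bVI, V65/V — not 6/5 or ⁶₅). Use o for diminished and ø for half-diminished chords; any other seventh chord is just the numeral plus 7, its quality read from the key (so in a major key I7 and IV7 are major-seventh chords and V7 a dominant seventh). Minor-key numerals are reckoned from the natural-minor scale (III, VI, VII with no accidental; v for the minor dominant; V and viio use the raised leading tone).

viio7

Stacked in thirds the chord is G#-B-D-F: a fully diminished seventh chord on G#.
G# is scale degree 7 in A minor, and a fully diminished seventh chord on that degree is written viio7.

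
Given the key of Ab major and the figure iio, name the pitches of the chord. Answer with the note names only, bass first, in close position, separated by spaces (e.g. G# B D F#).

Scale degree 2 in Ab major is Bb; here the chord built on it is altered to a diminished triad. iio is the diminished supertonic triad, borrowed from the parallel minor.
So the chord is Bb-Db-Fb.

Bb Db Fb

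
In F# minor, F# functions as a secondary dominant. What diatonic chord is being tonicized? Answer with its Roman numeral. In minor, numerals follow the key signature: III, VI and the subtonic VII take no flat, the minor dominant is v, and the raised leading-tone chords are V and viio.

iv

The chord is a major triad on F#.
A dominant resolves down a perfect fifth: F# → B. In F# minor, B is scale degree 4, i.e. iv.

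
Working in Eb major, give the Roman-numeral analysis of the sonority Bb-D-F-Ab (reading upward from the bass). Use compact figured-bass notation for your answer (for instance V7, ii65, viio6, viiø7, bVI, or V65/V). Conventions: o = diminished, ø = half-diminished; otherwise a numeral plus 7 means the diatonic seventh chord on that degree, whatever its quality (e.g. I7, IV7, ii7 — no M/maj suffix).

V7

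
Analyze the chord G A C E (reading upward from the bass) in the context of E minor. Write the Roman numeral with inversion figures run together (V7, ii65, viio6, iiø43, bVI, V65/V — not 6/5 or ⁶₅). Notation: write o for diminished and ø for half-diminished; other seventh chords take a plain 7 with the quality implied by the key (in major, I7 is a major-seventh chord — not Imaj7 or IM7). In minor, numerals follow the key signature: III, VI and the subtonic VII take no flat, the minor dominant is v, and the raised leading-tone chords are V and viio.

iv42

The pitches A-C-E-G form a minor seventh chord rooted on A.
In E minor, A is the subdominant; the diatonic minor seventh chord there is iv7.
With G in the bass the chord is in third inversion, so the figured bass is 42.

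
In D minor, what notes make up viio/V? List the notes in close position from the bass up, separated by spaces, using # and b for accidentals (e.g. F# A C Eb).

G# B D

viio/V is a secondary leading-tone chord. The target V is A in D minor; the applied chord is rooted a semitone below, on G#.
Building a diminished triad on G# gives G#-B-D.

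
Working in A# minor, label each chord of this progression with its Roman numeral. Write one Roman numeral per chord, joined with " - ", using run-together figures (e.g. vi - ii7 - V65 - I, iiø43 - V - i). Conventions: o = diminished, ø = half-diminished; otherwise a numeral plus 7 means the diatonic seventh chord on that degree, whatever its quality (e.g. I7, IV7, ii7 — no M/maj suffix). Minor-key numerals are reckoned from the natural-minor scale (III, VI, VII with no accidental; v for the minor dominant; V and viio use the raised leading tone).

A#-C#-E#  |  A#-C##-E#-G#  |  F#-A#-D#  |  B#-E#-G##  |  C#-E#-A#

A#-C#-E#: minor triad on A# = scale degree 1 → i.
A#-C##-E#-G#: a dominant seventh chord on A#, the applied dominant of iv → V7/iv.
F#-A#-D#: minor triad on D# = scale degree 4 → iv6.
B#-E#-G##: major triad on E# = scale degree 5 → V64.
C#-E#-A#: minor triad on A# = scale degree 1 → i6.

i - V7/iv - iv6 - V64 - i6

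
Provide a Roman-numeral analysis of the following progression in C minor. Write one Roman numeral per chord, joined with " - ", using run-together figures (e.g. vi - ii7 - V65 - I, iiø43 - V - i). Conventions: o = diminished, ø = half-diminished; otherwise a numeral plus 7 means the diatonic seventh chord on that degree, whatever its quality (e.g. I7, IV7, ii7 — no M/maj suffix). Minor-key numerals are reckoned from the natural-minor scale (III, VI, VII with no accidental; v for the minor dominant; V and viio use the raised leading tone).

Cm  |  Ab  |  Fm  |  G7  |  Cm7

Cm: minor triad on C = scale degree 1 → i.
Ab has root Ab, degree 6 in C minor, so VI.
Fm: root F is the subdominant; minor triad there is iv.
G7: dominant seventh chord on G = scale degree 5 → V7.
Cm7: minor seventh chord on C = scale degree 1 → i7.

i - VI - iv - V7 - i7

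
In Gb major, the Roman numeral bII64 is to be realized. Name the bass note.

bII in Gb major has root Abb; the chord is Abb-Cb-Ebb.
The figure 64 means second inversion — the fifth is in the bass.

Ebb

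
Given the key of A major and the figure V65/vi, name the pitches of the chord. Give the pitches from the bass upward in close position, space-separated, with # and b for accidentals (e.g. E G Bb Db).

E# G# B C#

V65/vi is a secondary dominant — the dominant seventh of vi. vi in A major is F#, so the applied chord's root is C#, a perfect fifth above.
Building a dominant seventh chord on C# gives C#-E#-G#-B.
With the 65 figure the chord is in first inversion; from the bass E# upward in close position it reads E#-G#-B-C#.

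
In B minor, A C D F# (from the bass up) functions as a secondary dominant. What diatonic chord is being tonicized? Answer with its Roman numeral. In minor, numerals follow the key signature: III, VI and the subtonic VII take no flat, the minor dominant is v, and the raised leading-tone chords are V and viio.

VI

The chord is a dominant seventh chord on D.
A dominant resolves down a perfect fifth: D → G. In B minor, G is scale degree 6, i.e. VI.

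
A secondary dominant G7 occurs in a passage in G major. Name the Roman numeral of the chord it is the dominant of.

The chord is a dominant seventh chord on G.
A dominant resolves down a perfect fifth: G → C. In G major, C is scale degree 4, i.e. IV.

IV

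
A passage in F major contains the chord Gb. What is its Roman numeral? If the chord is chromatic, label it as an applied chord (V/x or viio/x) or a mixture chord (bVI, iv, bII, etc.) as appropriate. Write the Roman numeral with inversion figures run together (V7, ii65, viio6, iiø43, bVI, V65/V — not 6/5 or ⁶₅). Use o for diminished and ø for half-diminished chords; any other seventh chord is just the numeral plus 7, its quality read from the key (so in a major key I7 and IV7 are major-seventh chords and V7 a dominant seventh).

bII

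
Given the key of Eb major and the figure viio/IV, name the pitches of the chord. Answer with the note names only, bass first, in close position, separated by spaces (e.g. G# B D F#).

viio/IV is a secondary leading-tone chord. The target IV is Ab in Eb major; the applied chord is rooted a semitone below, on G.
Building a diminished triad on G gives G-Bb-Db.

G Bb Db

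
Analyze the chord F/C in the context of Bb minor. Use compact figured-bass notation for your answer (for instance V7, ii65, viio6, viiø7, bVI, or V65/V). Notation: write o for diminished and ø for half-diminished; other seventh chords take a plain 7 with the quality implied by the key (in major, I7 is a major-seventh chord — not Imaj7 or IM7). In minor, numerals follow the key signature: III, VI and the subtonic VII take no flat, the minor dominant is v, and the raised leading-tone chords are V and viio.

V64

Stacked in thirds the chord is F-A-C: a major triad on F.
In Bb minor, F is the dominant; the diatonic major triad there is V.
With C in the bass the chord is in second inversion, so the figured bass is 64.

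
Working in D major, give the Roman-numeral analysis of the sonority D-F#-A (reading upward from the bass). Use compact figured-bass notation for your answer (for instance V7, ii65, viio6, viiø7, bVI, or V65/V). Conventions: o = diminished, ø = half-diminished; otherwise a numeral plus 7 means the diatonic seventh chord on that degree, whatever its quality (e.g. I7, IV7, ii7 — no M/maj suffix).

The pitches D-F#-A form a major triad rooted on D.
D is scale degree 1 in D major, and a major triad on that degree is written I.

I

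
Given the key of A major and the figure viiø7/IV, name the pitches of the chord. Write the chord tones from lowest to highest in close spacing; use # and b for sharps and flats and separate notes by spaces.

C# E G B

viiø7/IV is a secondary leading-tone chord. The target IV is D in A major; the applied chord is rooted a semitone below, on C#.
Building a half-diminished seventh chord on C# gives C#-E-G-B.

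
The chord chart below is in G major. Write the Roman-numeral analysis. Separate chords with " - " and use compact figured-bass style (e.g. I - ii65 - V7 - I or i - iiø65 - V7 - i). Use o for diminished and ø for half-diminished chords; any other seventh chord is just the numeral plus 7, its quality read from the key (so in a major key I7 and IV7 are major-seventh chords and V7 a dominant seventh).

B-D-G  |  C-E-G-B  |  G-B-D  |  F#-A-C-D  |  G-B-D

B-D-G: root G is the tonic; major triad there is I6.
C-E-G-B has root C, degree 4 in G major, so IV7.
G-B-D: major triad on G = scale degree 1 → I.
F#-A-C-D: dominant seventh chord on D = scale degree 5 → V65.
G-B-D has root G, degree 1 in G major, so I.

I6 - IV7 - I - V65 - I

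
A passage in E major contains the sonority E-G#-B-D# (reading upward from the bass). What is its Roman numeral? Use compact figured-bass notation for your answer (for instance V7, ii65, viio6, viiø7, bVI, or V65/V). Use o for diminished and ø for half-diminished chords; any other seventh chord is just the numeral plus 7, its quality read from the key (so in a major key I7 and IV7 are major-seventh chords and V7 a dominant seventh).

Stacked in thirds the chord is E-G#-B-D#: a major seventh chord on E.
E is scale degree 1 in E major, and a major seventh chord on that degree is written I7.

I7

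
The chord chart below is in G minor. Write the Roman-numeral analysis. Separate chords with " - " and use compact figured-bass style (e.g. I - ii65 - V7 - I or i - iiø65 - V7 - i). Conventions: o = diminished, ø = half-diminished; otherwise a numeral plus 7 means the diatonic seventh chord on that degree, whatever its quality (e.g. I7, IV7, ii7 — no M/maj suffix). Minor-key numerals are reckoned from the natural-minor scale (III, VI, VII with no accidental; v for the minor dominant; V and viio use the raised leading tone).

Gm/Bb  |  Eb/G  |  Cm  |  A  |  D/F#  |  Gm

i6 - VI6 - iv - V/V - V6 - i

Gm/Bb: minor triad on G = scale degree 1 → i6.
Eb/G: root Eb is the submediant; major triad there is VI6.
Cm: minor triad on C = scale degree 4 → iv.
A: a major triad on A, the applied dominant of V → V/V.
D/F#: root D is the dominant; major triad there is V6.
Gm has root G, degree 1 in G minor, so i.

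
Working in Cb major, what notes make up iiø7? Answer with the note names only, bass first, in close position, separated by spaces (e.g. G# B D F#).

Db Fb Abb Cb

iiø7 is the half-diminished supertonic seventh, borrowed from the parallel minor. In Cb major that root is Db.
So the chord is Db-Fb-Abb-Cb, a half-diminished seventh chord.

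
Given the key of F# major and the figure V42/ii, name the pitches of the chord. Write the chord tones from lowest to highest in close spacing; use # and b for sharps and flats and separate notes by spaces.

C# D# F## A#

V42/ii is a secondary dominant — the dominant seventh of ii. ii in F# major is G#, so the applied chord's root is D#, a perfect fifth above.
Building a dominant seventh chord on D# gives D#-F##-A#-C#.
The figured bass 42 indicates third inversion, placing the seventh (C#) in the bass: C#-D#-F##-A#.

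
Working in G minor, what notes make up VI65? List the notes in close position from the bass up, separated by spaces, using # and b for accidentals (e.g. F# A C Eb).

In G minor, the submediant is Eb, and the diatonic chord built there is a major seventh chord.
That chord is spelled Eb-G-Bb-D.
With the 65 figure the chord is in first inversion; from the bass G upward in close position it reads G-Bb-D-Eb.

G Bb D Eb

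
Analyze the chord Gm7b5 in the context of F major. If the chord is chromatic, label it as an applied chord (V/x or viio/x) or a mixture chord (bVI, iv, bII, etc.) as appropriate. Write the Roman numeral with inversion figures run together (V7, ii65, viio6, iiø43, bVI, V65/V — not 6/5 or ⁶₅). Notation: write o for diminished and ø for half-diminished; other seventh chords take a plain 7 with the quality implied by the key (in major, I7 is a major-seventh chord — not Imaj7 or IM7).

iiø7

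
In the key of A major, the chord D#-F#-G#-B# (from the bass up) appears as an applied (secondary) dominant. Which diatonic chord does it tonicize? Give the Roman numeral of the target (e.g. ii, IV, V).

The chord is a dominant seventh chord on G#.
A dominant resolves down a perfect fifth: G# → C#. In A major, C# is scale degree 3, i.e. iii.

iii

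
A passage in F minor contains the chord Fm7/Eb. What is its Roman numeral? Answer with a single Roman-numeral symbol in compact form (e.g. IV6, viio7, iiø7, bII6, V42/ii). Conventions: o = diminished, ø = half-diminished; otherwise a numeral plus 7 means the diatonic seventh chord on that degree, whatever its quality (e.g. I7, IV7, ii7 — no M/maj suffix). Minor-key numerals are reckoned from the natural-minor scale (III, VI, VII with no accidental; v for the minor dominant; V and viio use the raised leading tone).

Stacked in thirds the chord is F-Ab-C-Eb: a minor seventh chord on F.
F is scale degree 1 in F minor, and a minor seventh chord on that degree is written i7.
With Eb in the bass the chord is in third inversion, so the figured bass is 42.

i42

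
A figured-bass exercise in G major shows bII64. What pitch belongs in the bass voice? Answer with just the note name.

Eb

bII in G major has root Ab; the chord is Ab-C-Eb.
The figure 64 means second inversion — the fifth is in the bass.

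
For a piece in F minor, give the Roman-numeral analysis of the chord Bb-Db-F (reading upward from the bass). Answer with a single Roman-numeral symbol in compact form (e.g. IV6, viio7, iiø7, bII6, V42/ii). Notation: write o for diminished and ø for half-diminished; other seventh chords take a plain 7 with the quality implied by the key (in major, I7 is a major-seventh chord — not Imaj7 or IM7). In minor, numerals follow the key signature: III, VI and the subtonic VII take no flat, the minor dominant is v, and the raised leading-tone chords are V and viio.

iv

Stacked in thirds the chord is Bb-Db-F: a minor triad on Bb.
In F minor, Bb is the subdominant; the diatonic minor triad there is iv.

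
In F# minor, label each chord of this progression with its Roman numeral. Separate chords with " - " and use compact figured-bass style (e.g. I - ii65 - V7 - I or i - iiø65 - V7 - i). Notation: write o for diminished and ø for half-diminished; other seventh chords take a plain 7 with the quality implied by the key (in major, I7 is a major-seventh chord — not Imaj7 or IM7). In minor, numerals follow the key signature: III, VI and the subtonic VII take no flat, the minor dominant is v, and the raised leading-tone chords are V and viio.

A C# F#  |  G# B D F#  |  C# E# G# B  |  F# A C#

i6 - iiø7 - V7 - i

A-C#-F#: minor triad on F# = scale degree 1 → i6.
G#-B-D-F#: half-diminished seventh chord on G# = scale degree 2 → iiø7.
C#-E#-G#-B: dominant seventh chord on C# = scale degree 5 → V7.
F#-A-C#: minor triad on F# = scale degree 1 → i.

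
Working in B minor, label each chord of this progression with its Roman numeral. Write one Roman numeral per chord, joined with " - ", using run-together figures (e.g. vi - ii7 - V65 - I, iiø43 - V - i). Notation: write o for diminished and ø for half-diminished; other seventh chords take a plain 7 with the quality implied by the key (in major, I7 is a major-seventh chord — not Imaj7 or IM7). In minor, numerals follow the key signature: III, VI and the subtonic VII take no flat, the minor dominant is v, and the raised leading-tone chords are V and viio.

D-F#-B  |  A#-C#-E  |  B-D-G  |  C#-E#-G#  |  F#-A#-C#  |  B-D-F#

D-F#-B: minor triad on B = scale degree 1 → i6.
A#-C#-E has root A#, degree 7 in B minor, so viio.
B-D-G: root G is the submediant; major triad there is VI6.
C#-E#-G#: a major triad on C#, the applied dominant of V → V/V.
F#-A#-C#: root F# is the dominant; major triad there is V.
B-D-F# has root B, degree 1 in B minor, so i.

i6 - viio - VI6 - V/V - V - i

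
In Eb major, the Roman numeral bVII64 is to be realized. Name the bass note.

bVII in Eb major has root Db; the chord is Db-F-Ab.
The figure 64 means second inversion — the fifth is in the bass.

Ab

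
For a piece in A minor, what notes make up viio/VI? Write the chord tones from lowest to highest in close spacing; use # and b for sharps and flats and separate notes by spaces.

E G Bb

The slash marks an applied leading-tone chord: viio of VI. In A minor, VI is F, so the leading tone to it is E, a half step below.
Building a diminished triad on E gives E-G-Bb.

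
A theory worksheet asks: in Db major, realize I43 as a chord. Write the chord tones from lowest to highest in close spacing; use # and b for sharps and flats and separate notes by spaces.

Ab C Db F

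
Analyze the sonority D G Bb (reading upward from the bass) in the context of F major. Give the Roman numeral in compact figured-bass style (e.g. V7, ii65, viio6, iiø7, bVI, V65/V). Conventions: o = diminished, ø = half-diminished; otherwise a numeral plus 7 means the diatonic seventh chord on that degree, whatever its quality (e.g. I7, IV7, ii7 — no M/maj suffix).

Stacked in thirds the chord is G-Bb-D: a minor triad on G.
G is scale degree 2 in F major, and a minor triad on that degree is written ii.
With D in the bass the chord is in second inversion, so the figured bass is 64.

ii64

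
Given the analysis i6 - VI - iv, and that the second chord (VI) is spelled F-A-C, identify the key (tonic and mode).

The anchor chord is a major triad on F, labeled VI.
VI on F implies F is the submediant; that puts the tonic at A, and the uppercase numeral fits minor mode.

A minor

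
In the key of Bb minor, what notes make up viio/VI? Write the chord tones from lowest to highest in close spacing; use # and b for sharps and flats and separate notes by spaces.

F Ab Cb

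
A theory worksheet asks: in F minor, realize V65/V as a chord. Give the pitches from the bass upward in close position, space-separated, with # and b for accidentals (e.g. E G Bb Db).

V65/V is a secondary dominant — the dominant seventh of V. V in F minor is C, so the applied chord's root is G, a perfect fifth above.
Building a dominant seventh chord on G gives G-B-D-F.
The figured bass 65 indicates first inversion, placing the third (B) in the bass: B-D-F-G.

B D F G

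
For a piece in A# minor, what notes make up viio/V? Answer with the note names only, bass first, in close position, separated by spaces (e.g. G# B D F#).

D## F## A#

viio/V is a secondary leading-tone chord. The target V is E# in A# minor; the applied chord is rooted a semitone below, on D##.
Building a diminished triad on D## gives D##-F##-A#.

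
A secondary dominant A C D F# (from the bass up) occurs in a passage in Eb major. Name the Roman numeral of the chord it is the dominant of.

The chord is a dominant seventh chord on D.
A dominant resolves down a perfect fifth: D → G. In Eb major, G is scale degree 3, i.e. iii.

iii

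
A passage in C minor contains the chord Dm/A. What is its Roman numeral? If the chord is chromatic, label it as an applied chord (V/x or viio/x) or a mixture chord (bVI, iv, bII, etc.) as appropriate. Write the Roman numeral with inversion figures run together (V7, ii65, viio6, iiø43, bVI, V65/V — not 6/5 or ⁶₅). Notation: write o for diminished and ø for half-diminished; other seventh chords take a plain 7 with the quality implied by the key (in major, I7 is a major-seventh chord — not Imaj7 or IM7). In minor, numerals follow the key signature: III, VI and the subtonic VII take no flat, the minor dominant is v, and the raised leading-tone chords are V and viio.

The pitches D-F-A form a minor triad rooted on D.
D is the second degree of C minor. This is the minor supertonic, borrowed from the parallel major (the Dorian ii).
With A in the bass the chord is in second inversion, so the figured bass is 64.

ii64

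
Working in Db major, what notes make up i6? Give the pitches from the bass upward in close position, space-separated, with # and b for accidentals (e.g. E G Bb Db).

Scale degree 1 in Db major is Db; here the chord built on it is altered to a minor triad. i6 is the minor tonic, borrowed from the parallel minor.
So the chord is Db-Fb-Ab, a minor triad.
With the 6 figure the chord is in first inversion; from the bass Fb upward in close position it reads Fb-Ab-Db.

Fb Ab Db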